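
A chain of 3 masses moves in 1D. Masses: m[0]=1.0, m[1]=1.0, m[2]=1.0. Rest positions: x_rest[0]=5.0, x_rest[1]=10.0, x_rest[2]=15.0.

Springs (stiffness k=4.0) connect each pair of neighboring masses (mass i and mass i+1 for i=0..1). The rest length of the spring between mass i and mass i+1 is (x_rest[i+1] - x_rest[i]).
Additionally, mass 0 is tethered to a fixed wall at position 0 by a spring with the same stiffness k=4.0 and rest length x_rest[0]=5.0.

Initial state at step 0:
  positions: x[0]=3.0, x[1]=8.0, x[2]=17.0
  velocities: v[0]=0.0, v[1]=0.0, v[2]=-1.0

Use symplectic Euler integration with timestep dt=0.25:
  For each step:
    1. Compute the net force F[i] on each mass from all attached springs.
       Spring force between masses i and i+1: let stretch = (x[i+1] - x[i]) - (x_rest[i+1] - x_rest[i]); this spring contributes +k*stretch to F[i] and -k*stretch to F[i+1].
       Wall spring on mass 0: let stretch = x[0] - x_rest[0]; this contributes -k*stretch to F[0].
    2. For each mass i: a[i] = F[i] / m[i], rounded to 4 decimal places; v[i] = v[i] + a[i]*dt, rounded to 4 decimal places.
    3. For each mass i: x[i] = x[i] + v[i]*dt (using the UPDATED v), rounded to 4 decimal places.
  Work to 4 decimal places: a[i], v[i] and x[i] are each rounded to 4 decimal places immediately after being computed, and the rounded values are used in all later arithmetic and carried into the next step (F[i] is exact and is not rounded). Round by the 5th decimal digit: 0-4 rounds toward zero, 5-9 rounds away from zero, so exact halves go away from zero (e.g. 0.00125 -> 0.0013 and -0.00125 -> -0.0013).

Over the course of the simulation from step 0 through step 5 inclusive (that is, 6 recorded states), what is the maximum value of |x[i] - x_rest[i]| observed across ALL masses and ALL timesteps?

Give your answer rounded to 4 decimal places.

Answer: 2.8320

Derivation:
Step 0: x=[3.0000 8.0000 17.0000] v=[0.0000 0.0000 -1.0000]
Step 1: x=[3.5000 9.0000 15.7500] v=[2.0000 4.0000 -5.0000]
Step 2: x=[4.5000 10.3125 14.0625] v=[4.0000 5.2500 -6.7500]
Step 3: x=[5.8281 11.1094 12.6875] v=[5.3125 3.1875 -5.5000]
Step 4: x=[7.0195 10.9805 12.1680] v=[4.7657 -0.5157 -2.0781]
Step 5: x=[7.4463 10.1582 12.6016] v=[1.7072 -3.2892 1.7344]
Max displacement = 2.8320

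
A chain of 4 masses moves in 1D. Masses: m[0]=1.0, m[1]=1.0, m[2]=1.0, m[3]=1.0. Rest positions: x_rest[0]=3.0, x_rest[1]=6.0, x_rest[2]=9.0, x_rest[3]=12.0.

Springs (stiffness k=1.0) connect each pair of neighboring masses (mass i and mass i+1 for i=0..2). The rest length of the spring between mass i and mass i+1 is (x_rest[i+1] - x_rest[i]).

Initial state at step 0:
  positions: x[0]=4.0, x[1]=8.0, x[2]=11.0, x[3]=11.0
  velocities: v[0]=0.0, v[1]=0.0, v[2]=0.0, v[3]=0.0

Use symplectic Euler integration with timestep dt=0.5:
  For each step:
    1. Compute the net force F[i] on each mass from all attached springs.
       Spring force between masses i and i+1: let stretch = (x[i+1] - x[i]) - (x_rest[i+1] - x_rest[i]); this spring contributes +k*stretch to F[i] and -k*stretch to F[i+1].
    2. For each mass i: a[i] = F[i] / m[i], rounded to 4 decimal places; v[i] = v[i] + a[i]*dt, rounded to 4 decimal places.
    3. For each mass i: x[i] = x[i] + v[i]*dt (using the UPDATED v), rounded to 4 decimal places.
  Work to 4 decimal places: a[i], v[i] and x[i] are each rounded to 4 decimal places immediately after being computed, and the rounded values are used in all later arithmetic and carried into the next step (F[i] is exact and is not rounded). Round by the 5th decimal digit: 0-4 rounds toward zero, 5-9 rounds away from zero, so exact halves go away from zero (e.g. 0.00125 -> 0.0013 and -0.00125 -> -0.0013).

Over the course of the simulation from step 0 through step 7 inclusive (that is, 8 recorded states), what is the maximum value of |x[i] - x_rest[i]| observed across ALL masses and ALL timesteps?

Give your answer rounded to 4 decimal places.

Step 0: x=[4.0000 8.0000 11.0000 11.0000] v=[0.0000 0.0000 0.0000 0.0000]
Step 1: x=[4.2500 7.7500 10.2500 11.7500] v=[0.5000 -0.5000 -1.5000 1.5000]
Step 2: x=[4.6250 7.2500 9.2500 12.8750] v=[0.7500 -1.0000 -2.0000 2.2500]
Step 3: x=[4.9063 6.5938 8.6563 13.8438] v=[0.5625 -1.3125 -1.1875 1.9375]
Step 4: x=[4.8594 6.0313 8.8438 14.2657] v=[-0.0938 -1.1250 0.3750 0.8438]
Step 5: x=[4.3555 5.8790 9.6837 14.0821] v=[-1.0079 -0.3047 1.6797 -0.3672]
Step 6: x=[3.4824 6.2970 10.6720 13.5489] v=[-1.7462 0.8359 1.9766 -1.0664]
Step 7: x=[2.5630 7.1051 11.2858 13.0465] v=[-1.8389 1.6161 1.2276 -1.0049]
Max displacement = 2.2858

Answer: 2.2858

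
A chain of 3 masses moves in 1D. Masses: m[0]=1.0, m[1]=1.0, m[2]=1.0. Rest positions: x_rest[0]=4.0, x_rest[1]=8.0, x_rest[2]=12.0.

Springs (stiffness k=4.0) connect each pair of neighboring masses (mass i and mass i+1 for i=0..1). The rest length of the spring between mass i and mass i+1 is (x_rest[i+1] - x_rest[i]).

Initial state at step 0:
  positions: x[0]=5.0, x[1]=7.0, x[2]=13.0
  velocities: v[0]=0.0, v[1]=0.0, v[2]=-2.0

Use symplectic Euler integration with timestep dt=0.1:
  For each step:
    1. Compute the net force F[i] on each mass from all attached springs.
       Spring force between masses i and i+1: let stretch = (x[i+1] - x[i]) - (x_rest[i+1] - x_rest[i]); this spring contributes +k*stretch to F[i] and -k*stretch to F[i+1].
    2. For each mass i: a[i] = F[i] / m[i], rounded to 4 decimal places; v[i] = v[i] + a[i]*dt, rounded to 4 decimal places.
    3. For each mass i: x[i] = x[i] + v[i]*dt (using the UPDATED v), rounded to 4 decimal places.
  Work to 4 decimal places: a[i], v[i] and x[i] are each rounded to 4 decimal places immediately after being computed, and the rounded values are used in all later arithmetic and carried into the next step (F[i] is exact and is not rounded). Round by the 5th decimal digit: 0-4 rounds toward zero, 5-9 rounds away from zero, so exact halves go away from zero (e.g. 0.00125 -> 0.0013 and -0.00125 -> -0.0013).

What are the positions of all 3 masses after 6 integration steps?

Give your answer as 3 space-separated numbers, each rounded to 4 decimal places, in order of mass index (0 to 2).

Answer: 3.8852 8.9672 10.9476

Derivation:
Step 0: x=[5.0000 7.0000 13.0000] v=[0.0000 0.0000 -2.0000]
Step 1: x=[4.9200 7.1600 12.7200] v=[-0.8000 1.6000 -2.8000]
Step 2: x=[4.7696 7.4528 12.3776] v=[-1.5040 2.9280 -3.4240]
Step 3: x=[4.5665 7.8353 11.9982] v=[-2.0307 3.8246 -3.7939]
Step 4: x=[4.3342 8.2535 11.6123] v=[-2.3232 4.1822 -3.8591]
Step 5: x=[4.0987 8.6493 11.2520] v=[-2.3555 3.9580 -3.6026]
Step 6: x=[3.8852 8.9672 10.9476] v=[-2.1353 3.1788 -3.0437]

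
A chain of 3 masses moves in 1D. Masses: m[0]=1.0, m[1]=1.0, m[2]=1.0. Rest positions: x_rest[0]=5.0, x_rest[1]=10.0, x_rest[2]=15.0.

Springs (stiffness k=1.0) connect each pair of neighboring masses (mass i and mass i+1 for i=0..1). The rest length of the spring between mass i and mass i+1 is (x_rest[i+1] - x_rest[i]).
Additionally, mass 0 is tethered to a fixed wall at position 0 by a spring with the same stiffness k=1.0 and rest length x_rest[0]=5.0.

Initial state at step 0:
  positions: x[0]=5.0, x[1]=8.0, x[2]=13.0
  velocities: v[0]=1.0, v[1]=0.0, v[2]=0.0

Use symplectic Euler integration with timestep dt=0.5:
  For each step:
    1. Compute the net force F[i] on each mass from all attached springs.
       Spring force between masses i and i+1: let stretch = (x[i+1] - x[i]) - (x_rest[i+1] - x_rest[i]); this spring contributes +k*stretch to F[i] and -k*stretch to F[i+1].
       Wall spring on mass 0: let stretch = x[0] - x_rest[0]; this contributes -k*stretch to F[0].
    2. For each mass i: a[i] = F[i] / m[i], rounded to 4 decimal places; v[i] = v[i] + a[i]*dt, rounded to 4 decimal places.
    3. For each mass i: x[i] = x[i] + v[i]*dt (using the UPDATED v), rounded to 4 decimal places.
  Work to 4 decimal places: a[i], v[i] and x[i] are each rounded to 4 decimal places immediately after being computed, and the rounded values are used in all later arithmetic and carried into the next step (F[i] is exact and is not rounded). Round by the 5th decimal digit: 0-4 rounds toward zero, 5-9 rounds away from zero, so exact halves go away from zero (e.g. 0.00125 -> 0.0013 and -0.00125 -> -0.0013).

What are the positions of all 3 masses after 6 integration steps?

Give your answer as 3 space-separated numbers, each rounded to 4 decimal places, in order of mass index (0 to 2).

Answer: 5.0152 9.5172 15.9205

Derivation:
Step 0: x=[5.0000 8.0000 13.0000] v=[1.0000 0.0000 0.0000]
Step 1: x=[5.0000 8.5000 13.0000] v=[0.0000 1.0000 0.0000]
Step 2: x=[4.6250 9.2500 13.1250] v=[-0.7500 1.5000 0.2500]
Step 3: x=[4.2500 9.8125 13.5313] v=[-0.7500 1.1250 0.8125]
Step 4: x=[4.2031 9.9141 14.2579] v=[-0.0938 0.2032 1.4531]
Step 5: x=[4.5332 9.6739 15.1485] v=[0.6602 -0.4804 1.7812]
Step 6: x=[5.0152 9.5172 15.9205] v=[0.9640 -0.3135 1.5439]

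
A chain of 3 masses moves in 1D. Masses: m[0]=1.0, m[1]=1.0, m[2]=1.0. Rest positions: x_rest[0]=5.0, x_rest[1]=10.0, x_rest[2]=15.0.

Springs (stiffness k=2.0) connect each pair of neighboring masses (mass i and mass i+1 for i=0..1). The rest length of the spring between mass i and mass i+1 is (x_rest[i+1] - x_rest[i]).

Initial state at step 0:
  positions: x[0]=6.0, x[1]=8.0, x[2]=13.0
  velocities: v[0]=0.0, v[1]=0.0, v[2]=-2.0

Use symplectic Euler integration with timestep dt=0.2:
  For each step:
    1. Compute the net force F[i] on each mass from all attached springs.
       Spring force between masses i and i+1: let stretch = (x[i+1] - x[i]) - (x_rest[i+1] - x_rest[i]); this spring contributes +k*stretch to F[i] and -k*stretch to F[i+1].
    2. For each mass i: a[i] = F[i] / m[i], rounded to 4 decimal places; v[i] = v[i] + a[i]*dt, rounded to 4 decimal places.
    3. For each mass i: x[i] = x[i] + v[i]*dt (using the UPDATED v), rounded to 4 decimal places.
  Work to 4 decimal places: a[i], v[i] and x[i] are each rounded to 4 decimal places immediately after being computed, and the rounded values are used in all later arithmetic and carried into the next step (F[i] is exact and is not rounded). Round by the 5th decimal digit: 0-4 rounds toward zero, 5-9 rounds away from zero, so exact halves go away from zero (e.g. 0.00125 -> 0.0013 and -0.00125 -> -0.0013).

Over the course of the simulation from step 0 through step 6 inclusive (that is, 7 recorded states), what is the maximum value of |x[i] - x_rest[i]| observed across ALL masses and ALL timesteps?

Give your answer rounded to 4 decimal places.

Answer: 3.0631

Derivation:
Step 0: x=[6.0000 8.0000 13.0000] v=[0.0000 0.0000 -2.0000]
Step 1: x=[5.7600 8.2400 12.6000] v=[-1.2000 1.2000 -2.0000]
Step 2: x=[5.3184 8.6304 12.2512] v=[-2.2080 1.9520 -1.7440]
Step 3: x=[4.7418 9.0455 12.0127] v=[-2.8832 2.0755 -1.1923]
Step 4: x=[4.1095 9.3537 11.9369] v=[-3.1617 1.5409 -0.3792]
Step 5: x=[3.4967 9.4490 12.0544] v=[-3.0640 0.4765 0.5875]
Step 6: x=[2.9601 9.2765 12.3635] v=[-2.6831 -0.8623 1.5453]
Max displacement = 3.0631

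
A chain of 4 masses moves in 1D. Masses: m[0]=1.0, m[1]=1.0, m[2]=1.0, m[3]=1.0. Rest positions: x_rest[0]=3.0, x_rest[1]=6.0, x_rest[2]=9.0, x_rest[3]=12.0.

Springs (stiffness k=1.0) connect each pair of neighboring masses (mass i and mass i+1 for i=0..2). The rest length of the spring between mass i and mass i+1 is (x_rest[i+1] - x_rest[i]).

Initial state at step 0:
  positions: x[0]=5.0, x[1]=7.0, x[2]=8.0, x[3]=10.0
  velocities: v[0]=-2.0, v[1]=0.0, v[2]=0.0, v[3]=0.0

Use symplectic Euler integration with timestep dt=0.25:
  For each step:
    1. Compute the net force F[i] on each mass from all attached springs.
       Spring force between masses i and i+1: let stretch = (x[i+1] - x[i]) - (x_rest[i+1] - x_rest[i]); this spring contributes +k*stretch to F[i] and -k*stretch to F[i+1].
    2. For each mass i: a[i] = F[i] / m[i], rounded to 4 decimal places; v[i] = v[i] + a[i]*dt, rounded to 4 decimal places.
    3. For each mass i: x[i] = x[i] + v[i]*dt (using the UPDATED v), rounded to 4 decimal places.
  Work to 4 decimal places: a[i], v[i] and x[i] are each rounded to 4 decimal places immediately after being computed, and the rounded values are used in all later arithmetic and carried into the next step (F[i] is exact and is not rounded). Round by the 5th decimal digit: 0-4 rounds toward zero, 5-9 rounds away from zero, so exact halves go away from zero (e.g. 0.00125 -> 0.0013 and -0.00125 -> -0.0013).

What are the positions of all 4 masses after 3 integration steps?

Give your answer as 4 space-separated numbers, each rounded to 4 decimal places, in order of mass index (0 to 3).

Step 0: x=[5.0000 7.0000 8.0000 10.0000] v=[-2.0000 0.0000 0.0000 0.0000]
Step 1: x=[4.4375 6.9375 8.0625 10.0625] v=[-2.2500 -0.2500 0.2500 0.2500]
Step 2: x=[3.8438 6.7891 8.1797 10.1875] v=[-2.3750 -0.5938 0.4688 0.5000]
Step 3: x=[3.2466 6.5435 8.3355 10.3745] v=[-2.3887 -0.9825 0.6231 0.7481]

Answer: 3.2466 6.5435 8.3355 10.3745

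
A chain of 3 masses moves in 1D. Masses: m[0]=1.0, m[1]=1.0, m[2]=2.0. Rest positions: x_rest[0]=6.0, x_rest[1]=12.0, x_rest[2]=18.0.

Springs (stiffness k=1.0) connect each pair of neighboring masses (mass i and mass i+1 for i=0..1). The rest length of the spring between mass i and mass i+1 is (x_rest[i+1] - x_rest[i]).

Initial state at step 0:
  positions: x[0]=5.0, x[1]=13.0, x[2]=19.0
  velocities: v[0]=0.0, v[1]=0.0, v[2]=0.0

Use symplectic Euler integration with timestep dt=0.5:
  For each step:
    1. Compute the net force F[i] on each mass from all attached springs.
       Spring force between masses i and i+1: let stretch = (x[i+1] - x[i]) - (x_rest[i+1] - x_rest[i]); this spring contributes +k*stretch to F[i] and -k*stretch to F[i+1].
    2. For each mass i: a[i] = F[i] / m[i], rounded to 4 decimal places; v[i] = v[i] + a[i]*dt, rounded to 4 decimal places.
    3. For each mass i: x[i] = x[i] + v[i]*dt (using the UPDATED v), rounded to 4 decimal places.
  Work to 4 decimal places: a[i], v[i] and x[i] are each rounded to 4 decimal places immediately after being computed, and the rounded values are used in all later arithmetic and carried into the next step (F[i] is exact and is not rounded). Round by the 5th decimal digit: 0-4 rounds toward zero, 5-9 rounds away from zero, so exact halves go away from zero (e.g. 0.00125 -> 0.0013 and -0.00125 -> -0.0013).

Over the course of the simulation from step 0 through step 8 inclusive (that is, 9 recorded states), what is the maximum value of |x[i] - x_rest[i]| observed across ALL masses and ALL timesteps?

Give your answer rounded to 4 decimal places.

Answer: 1.6654

Derivation:
Step 0: x=[5.0000 13.0000 19.0000] v=[0.0000 0.0000 0.0000]
Step 1: x=[5.5000 12.5000 19.0000] v=[1.0000 -1.0000 0.0000]
Step 2: x=[6.2500 11.8750 18.9375] v=[1.5000 -1.2500 -0.1250]
Step 3: x=[6.9063 11.6094 18.7422] v=[1.3125 -0.5313 -0.3907]
Step 4: x=[7.2384 11.9512 18.4053] v=[0.6641 0.6836 -0.6739]
Step 5: x=[7.2487 12.7284 18.0116] v=[0.0205 1.5543 -0.7875]
Step 6: x=[7.1289 13.4565 17.7075] v=[-0.2397 1.4561 -0.6083]
Step 7: x=[7.0910 13.6654 17.6220] v=[-0.0759 0.4178 -0.1711]
Step 8: x=[7.1967 13.2199 17.7919] v=[0.2113 -0.8911 0.3398]
Max displacement = 1.6654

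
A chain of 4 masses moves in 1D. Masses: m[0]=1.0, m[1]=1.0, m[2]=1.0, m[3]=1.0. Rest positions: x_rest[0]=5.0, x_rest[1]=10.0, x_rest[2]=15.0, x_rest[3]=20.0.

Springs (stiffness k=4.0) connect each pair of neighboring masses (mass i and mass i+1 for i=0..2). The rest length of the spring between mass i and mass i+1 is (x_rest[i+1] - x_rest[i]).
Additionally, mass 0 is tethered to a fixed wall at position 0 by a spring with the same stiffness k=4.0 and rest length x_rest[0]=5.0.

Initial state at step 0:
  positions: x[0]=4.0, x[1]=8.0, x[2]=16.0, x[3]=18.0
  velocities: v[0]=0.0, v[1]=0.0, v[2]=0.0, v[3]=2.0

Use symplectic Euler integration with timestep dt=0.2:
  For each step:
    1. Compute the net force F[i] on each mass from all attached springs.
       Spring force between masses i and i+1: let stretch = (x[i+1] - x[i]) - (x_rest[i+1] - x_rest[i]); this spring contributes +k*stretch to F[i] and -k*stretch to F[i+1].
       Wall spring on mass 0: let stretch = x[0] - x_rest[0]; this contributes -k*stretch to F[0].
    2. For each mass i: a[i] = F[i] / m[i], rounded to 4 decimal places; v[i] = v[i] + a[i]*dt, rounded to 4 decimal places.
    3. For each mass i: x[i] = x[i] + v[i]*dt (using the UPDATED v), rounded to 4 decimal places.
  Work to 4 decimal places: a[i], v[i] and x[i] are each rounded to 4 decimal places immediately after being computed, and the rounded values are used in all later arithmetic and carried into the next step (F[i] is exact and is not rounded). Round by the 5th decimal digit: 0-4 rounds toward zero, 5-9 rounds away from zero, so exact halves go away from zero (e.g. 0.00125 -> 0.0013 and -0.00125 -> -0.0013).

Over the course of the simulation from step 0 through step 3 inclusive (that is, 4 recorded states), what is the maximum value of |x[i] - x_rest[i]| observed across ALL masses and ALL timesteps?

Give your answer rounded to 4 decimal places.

Step 0: x=[4.0000 8.0000 16.0000 18.0000] v=[0.0000 0.0000 0.0000 2.0000]
Step 1: x=[4.0000 8.6400 15.0400 18.8800] v=[0.0000 3.2000 -4.8000 4.4000]
Step 2: x=[4.1024 9.5616 13.6704 19.9456] v=[0.5120 4.6080 -6.8480 5.3280]
Step 3: x=[4.4219 10.2671 12.6474 20.8072] v=[1.5974 3.5277 -5.1149 4.3078]
Max displacement = 2.3526

Answer: 2.3526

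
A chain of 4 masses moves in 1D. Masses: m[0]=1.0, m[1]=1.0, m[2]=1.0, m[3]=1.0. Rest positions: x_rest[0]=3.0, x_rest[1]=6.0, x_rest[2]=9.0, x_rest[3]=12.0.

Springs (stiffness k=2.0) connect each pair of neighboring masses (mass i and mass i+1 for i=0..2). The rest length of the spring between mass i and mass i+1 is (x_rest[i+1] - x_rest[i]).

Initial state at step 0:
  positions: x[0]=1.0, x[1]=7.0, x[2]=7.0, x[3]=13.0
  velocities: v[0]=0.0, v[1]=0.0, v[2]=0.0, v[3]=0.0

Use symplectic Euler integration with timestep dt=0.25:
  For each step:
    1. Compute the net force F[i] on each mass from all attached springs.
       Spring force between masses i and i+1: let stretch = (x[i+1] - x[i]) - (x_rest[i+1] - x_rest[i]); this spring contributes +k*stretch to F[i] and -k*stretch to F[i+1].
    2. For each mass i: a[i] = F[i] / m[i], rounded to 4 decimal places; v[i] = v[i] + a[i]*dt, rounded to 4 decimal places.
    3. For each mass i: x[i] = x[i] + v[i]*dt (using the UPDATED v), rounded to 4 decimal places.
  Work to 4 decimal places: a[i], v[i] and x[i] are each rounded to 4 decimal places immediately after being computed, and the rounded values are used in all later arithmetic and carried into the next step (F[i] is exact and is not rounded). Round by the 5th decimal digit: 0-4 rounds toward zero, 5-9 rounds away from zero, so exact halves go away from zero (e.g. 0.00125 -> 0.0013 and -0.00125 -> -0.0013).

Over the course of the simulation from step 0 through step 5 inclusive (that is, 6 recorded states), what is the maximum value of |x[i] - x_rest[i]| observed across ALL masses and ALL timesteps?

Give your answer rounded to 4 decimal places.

Step 0: x=[1.0000 7.0000 7.0000 13.0000] v=[0.0000 0.0000 0.0000 0.0000]
Step 1: x=[1.3750 6.2500 7.7500 12.6250] v=[1.5000 -3.0000 3.0000 -1.5000]
Step 2: x=[1.9844 5.0781 8.9219 12.0156] v=[2.4375 -4.6875 4.6875 -2.4375]
Step 3: x=[2.6055 4.0000 10.0000 11.3945] v=[2.4844 -4.3125 4.3125 -2.4844]
Step 4: x=[3.0259 3.4976 10.5025 10.9741] v=[1.6817 -2.0098 2.0098 -1.6817]
Step 5: x=[3.1303 3.8118 10.1883 10.8697] v=[0.4176 1.2568 -1.2569 -0.4175]
Max displacement = 2.5024

Answer: 2.5024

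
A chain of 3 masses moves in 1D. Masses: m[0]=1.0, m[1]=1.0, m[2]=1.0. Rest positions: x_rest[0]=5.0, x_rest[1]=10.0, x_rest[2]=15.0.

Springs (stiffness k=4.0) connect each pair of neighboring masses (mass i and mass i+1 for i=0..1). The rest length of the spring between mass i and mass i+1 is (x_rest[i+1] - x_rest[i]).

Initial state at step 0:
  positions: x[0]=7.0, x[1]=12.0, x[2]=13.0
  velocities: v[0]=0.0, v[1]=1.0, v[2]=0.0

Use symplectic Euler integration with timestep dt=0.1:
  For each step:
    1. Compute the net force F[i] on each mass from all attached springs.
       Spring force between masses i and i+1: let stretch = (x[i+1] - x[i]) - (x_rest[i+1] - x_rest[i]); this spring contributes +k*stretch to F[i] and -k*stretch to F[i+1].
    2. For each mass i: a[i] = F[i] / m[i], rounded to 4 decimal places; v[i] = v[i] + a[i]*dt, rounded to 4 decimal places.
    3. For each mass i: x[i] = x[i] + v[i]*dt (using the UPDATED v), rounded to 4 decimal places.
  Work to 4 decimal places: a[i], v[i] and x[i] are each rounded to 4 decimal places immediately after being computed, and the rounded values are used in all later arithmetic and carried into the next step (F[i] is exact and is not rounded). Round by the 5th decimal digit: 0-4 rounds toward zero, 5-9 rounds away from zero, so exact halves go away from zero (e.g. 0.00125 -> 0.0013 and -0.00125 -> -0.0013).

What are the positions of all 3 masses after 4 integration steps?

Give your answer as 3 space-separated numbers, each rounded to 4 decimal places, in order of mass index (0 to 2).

Answer: 6.9482 10.9978 14.4540

Derivation:
Step 0: x=[7.0000 12.0000 13.0000] v=[0.0000 1.0000 0.0000]
Step 1: x=[7.0000 11.9400 13.1600] v=[0.0000 -0.6000 1.6000]
Step 2: x=[6.9976 11.7312 13.4712] v=[-0.0240 -2.0880 3.1120]
Step 3: x=[6.9845 11.4027 13.9128] v=[-0.1306 -3.2854 4.4160]
Step 4: x=[6.9482 10.9978 14.4540] v=[-0.3633 -4.0486 5.4120]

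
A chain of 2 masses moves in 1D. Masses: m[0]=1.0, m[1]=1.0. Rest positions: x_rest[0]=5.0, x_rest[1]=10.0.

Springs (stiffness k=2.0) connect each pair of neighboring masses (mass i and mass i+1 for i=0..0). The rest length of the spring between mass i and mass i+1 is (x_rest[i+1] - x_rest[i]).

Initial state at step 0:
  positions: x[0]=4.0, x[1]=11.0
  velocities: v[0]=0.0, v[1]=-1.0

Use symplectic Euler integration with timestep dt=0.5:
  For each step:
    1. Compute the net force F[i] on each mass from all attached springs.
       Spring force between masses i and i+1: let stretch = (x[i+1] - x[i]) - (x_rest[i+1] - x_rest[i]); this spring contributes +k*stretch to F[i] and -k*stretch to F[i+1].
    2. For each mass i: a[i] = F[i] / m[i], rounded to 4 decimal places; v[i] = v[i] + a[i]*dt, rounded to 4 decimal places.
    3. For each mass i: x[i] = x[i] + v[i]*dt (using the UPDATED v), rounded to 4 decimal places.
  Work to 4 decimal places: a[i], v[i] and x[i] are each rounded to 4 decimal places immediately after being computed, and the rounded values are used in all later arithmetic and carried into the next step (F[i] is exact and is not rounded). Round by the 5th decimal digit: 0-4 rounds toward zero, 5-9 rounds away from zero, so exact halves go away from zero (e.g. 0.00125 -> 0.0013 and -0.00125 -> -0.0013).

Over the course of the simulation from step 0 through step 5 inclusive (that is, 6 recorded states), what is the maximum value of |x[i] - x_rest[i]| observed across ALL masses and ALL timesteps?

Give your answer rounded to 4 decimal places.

Answer: 2.5000

Derivation:
Step 0: x=[4.0000 11.0000] v=[0.0000 -1.0000]
Step 1: x=[5.0000 9.5000] v=[2.0000 -3.0000]
Step 2: x=[5.7500 8.2500] v=[1.5000 -2.5000]
Step 3: x=[5.2500 8.2500] v=[-1.0000 0.0000]
Step 4: x=[3.7500 9.2500] v=[-3.0000 2.0000]
Step 5: x=[2.5000 10.0000] v=[-2.5000 1.5000]
Max displacement = 2.5000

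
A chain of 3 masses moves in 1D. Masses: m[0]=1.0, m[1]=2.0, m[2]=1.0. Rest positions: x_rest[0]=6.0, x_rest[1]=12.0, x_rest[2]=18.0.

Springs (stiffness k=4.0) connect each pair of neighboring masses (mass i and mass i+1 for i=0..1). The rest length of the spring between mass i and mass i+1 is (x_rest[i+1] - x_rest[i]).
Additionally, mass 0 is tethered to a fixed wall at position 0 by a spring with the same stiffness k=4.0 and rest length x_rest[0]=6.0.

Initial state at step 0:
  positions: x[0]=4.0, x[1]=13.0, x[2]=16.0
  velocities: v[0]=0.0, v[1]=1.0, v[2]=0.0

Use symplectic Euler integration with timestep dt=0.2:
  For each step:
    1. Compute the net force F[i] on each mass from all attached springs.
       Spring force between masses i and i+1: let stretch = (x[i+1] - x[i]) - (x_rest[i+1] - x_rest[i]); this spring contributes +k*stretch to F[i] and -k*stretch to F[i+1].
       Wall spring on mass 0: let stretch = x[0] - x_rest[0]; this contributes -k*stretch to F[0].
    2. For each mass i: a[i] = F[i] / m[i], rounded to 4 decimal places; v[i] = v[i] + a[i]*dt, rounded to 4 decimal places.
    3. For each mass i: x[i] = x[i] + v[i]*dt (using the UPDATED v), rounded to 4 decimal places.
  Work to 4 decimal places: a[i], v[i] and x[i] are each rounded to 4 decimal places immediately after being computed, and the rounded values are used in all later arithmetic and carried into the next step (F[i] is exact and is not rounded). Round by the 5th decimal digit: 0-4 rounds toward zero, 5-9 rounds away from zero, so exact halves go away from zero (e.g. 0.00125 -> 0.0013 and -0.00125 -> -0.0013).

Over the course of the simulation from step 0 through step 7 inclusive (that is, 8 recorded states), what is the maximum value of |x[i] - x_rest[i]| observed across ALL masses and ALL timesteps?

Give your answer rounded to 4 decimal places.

Answer: 2.1345

Derivation:
Step 0: x=[4.0000 13.0000 16.0000] v=[0.0000 1.0000 0.0000]
Step 1: x=[4.8000 12.7200 16.4800] v=[4.0000 -1.4000 2.4000]
Step 2: x=[6.0992 12.1072 17.3184] v=[6.4960 -3.0640 4.1920]
Step 3: x=[7.3838 11.4307 18.2830] v=[6.4230 -3.3827 4.8230]
Step 4: x=[8.1345 10.9786 19.1112] v=[3.7535 -2.2605 4.1412]
Step 5: x=[8.0387 10.9496 19.5982] v=[-0.4788 -0.1451 2.4351]
Step 6: x=[7.1225 11.3796 19.6614] v=[-4.5810 2.1500 0.3162]
Step 7: x=[5.7478 12.1316 19.3596] v=[-6.8733 3.7599 -1.5092]
Max displacement = 2.1345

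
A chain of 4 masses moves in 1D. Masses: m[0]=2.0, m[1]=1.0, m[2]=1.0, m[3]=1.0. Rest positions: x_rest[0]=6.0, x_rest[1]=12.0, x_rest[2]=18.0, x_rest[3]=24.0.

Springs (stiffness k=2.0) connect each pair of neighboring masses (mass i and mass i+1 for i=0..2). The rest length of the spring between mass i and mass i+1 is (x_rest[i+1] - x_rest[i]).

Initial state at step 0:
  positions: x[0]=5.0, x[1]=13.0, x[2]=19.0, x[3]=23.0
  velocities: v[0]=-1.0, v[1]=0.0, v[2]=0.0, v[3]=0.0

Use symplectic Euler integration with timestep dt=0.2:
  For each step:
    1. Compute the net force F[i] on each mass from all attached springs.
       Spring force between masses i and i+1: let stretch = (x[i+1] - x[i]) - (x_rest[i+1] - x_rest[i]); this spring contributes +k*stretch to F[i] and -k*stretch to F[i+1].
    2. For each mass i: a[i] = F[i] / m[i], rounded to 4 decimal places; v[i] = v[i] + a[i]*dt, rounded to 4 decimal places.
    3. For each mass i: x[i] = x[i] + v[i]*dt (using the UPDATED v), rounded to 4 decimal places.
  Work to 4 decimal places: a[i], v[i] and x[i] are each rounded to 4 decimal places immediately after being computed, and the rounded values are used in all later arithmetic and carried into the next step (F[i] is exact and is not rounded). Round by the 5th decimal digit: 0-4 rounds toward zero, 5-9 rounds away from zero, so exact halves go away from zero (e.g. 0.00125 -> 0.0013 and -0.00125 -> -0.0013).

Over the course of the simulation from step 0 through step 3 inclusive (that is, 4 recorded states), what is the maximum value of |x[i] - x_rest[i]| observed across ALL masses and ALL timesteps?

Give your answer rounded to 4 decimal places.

Step 0: x=[5.0000 13.0000 19.0000 23.0000] v=[-1.0000 0.0000 0.0000 0.0000]
Step 1: x=[4.8800 12.8400 18.8400 23.1600] v=[-0.6000 -0.8000 -0.8000 0.8000]
Step 2: x=[4.8384 12.5232 18.5456 23.4544] v=[-0.2080 -1.5840 -1.4720 1.4720]
Step 3: x=[4.8642 12.0734 18.1621 23.8361] v=[0.1290 -2.2490 -1.9174 1.9085]
Max displacement = 1.1616

Answer: 1.1616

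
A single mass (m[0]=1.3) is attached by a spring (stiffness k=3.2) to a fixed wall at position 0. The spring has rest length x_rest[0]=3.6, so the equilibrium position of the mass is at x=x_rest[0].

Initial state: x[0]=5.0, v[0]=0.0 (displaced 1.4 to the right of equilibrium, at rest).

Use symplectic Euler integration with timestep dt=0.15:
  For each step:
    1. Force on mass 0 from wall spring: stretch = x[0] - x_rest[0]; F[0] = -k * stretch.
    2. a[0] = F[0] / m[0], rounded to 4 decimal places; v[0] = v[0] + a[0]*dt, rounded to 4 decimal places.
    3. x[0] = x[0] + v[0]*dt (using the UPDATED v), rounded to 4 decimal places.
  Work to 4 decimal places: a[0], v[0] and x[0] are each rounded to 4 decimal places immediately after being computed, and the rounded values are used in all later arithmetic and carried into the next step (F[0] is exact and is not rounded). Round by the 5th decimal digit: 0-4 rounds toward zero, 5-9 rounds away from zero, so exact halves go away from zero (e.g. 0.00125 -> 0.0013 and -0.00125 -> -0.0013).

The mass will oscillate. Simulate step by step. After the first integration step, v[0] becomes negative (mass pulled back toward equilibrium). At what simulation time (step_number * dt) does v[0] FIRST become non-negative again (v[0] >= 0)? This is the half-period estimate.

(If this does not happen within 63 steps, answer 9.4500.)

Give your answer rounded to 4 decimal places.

Answer: 2.1000

Derivation:
Step 0: x=[5.0000] v=[0.0000]
Step 1: x=[4.9225] v=[-0.5169]
Step 2: x=[4.7717] v=[-1.0052]
Step 3: x=[4.5560] v=[-1.4378]
Step 4: x=[4.2874] v=[-1.7908]
Step 5: x=[3.9807] v=[-2.0446]
Step 6: x=[3.6529] v=[-2.1852]
Step 7: x=[3.3222] v=[-2.2047]
Step 8: x=[3.0069] v=[-2.1021]
Step 9: x=[2.7244] v=[-1.8831]
Step 10: x=[2.4904] v=[-1.5598]
Step 11: x=[2.3179] v=[-1.1501]
Step 12: x=[2.2164] v=[-0.6767]
Step 13: x=[2.1915] v=[-0.1658]
Step 14: x=[2.2446] v=[0.3543]
First v>=0 after going negative at step 14, time=2.1000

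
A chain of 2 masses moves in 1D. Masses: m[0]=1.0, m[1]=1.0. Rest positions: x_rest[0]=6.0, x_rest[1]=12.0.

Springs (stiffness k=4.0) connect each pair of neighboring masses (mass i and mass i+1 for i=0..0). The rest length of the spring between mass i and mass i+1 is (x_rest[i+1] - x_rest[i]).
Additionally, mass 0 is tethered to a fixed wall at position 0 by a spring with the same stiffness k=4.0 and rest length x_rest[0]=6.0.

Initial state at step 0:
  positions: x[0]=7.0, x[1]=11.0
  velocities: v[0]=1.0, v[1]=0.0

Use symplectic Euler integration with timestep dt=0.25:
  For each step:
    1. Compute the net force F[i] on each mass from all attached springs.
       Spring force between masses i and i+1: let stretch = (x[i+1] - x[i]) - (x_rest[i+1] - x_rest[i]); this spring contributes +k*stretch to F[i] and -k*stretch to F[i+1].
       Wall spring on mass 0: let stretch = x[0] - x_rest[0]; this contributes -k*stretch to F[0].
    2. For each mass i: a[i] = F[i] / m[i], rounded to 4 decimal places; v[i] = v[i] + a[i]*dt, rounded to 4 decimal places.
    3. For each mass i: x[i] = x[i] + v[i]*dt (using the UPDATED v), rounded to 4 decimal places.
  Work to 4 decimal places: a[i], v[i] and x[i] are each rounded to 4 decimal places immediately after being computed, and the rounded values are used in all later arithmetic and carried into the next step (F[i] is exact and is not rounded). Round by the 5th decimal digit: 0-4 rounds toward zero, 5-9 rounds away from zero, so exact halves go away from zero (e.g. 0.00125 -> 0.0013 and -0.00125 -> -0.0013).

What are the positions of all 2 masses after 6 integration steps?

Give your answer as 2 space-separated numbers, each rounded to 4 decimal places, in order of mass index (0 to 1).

Step 0: x=[7.0000 11.0000] v=[1.0000 0.0000]
Step 1: x=[6.5000 11.5000] v=[-2.0000 2.0000]
Step 2: x=[5.6250 12.2500] v=[-3.5000 3.0000]
Step 3: x=[5.0000 12.8438] v=[-2.5000 2.3750]
Step 4: x=[5.0860 12.9766] v=[0.3438 0.5312]
Step 5: x=[5.8731 12.6368] v=[3.1484 -1.3594]
Step 6: x=[6.8829 12.1060] v=[4.0390 -2.1231]

Answer: 6.8829 12.1060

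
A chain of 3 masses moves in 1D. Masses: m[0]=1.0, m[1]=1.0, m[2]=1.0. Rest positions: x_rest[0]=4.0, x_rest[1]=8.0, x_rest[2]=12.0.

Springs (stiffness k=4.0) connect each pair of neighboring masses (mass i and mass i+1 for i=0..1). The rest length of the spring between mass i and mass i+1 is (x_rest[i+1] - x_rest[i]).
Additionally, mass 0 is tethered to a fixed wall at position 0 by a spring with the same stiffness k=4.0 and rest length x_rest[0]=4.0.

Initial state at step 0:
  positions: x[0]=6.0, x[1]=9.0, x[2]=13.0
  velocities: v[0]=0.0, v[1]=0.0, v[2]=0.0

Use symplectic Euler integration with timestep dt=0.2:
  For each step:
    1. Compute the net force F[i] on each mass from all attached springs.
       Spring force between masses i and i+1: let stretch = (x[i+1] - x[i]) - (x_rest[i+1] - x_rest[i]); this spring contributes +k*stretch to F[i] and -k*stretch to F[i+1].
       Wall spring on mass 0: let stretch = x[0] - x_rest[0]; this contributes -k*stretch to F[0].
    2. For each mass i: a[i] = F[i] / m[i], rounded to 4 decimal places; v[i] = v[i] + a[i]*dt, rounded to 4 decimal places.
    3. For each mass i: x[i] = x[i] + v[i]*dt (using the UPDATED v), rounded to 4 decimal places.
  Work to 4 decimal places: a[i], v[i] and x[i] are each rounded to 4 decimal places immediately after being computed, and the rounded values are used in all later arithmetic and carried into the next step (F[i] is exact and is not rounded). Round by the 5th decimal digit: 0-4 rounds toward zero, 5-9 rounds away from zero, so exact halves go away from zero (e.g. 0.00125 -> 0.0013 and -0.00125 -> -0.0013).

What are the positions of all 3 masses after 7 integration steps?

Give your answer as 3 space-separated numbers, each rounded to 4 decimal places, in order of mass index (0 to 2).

Step 0: x=[6.0000 9.0000 13.0000] v=[0.0000 0.0000 0.0000]
Step 1: x=[5.5200 9.1600 13.0000] v=[-2.4000 0.8000 0.0000]
Step 2: x=[4.7392 9.3520 13.0256] v=[-3.9040 0.9600 0.1280]
Step 3: x=[3.9382 9.3937 13.1034] v=[-4.0051 0.2086 0.3891]
Step 4: x=[3.3799 9.1561 13.2277] v=[-2.7913 -1.1880 0.6213]
Step 5: x=[3.2050 8.6458 13.3405] v=[-0.8743 -2.5517 0.5640]
Step 6: x=[3.3879 8.0161 13.3421] v=[0.9143 -3.1486 0.0082]
Step 7: x=[3.7692 7.4980 13.1316] v=[1.9065 -2.5904 -1.0526]

Answer: 3.7692 7.4980 13.1316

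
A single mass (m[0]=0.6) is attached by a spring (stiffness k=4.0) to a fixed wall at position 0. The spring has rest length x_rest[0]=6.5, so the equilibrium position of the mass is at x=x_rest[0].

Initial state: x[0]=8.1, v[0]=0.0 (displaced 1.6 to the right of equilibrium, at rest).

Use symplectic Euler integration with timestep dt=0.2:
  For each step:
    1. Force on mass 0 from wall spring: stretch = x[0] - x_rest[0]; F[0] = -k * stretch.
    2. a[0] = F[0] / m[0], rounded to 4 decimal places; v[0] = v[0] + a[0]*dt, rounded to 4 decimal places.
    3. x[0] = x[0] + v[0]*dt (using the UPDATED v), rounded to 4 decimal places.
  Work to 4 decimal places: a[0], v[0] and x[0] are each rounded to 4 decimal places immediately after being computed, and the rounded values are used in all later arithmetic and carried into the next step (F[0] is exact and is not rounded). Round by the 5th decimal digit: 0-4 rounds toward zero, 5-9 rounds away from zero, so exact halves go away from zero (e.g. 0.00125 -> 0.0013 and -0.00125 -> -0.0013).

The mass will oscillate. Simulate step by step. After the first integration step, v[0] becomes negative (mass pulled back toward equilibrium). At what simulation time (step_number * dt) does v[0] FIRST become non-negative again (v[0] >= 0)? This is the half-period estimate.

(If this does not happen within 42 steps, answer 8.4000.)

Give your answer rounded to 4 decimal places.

Answer: 1.4000

Derivation:
Step 0: x=[8.1000] v=[0.0000]
Step 1: x=[7.6733] v=[-2.1333]
Step 2: x=[6.9338] v=[-3.6977]
Step 3: x=[6.0786] v=[-4.2761]
Step 4: x=[5.3358] v=[-3.7142]
Step 5: x=[4.9034] v=[-2.1619]
Step 6: x=[4.8968] v=[-0.0331]
Step 7: x=[5.3177] v=[2.1045]
First v>=0 after going negative at step 7, time=1.4000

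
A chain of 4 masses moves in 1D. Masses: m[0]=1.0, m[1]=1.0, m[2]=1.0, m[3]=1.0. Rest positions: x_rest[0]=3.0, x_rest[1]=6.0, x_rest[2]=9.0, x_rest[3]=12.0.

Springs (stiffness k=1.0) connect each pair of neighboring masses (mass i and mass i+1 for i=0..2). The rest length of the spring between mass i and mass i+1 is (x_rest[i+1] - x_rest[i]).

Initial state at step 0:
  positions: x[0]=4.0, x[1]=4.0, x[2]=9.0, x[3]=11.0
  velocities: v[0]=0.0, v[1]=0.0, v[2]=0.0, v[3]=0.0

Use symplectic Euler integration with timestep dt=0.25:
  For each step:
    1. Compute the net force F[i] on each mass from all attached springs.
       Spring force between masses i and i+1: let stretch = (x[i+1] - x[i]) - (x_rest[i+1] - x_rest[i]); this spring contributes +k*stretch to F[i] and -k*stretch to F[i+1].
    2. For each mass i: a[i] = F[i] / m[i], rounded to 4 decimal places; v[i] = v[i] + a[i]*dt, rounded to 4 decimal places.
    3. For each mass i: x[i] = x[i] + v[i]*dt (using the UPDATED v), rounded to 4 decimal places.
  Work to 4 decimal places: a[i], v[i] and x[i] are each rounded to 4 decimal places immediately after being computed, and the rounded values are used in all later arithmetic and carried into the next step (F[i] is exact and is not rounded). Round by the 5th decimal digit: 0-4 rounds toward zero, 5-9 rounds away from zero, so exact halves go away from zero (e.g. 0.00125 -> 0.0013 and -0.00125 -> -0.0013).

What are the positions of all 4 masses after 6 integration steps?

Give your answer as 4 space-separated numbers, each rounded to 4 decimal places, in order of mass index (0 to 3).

Answer: 1.8075 7.1418 7.5430 11.5080

Derivation:
Step 0: x=[4.0000 4.0000 9.0000 11.0000] v=[0.0000 0.0000 0.0000 0.0000]
Step 1: x=[3.8125 4.3125 8.8125 11.0625] v=[-0.7500 1.2500 -0.7500 0.2500]
Step 2: x=[3.4688 4.8750 8.4844 11.1719] v=[-1.3750 2.2500 -1.3125 0.4375]
Step 3: x=[3.0254 5.5752 8.0987 11.3008] v=[-1.7735 2.8008 -1.5430 0.5156]
Step 4: x=[2.5539 6.2738 7.7554 11.4171] v=[-1.8861 2.7942 -1.3734 0.4651]
Step 5: x=[2.1274 6.8325 7.5483 11.4920] v=[-1.7061 2.2346 -0.8284 0.2997]
Step 6: x=[1.8075 7.1418 7.5430 11.5080] v=[-1.2798 1.2373 -0.0214 0.0638]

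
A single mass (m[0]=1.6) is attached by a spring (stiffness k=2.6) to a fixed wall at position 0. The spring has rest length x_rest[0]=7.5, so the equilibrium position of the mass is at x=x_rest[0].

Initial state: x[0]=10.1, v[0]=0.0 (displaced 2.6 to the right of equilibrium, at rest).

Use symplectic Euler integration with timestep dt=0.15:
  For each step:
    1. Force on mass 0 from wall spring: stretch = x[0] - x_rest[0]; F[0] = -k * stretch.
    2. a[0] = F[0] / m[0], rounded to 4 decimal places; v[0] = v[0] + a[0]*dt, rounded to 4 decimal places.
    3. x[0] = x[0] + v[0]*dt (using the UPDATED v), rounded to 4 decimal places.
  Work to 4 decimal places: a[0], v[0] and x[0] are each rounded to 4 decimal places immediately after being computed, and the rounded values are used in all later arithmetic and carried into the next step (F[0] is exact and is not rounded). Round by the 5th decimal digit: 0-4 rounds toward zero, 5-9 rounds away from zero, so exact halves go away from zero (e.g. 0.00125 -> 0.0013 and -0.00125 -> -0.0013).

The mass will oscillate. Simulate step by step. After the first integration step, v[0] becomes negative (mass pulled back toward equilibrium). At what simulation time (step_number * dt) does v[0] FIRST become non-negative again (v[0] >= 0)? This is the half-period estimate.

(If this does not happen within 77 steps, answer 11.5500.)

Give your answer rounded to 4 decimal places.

Step 0: x=[10.1000] v=[0.0000]
Step 1: x=[10.0049] v=[-0.6338]
Step 2: x=[9.8182] v=[-1.2444]
Step 3: x=[9.5468] v=[-1.8095]
Step 4: x=[9.2005] v=[-2.3084]
Step 5: x=[8.7921] v=[-2.7229]
Step 6: x=[8.3364] v=[-3.0379]
Step 7: x=[7.8501] v=[-3.2418]
Step 8: x=[7.3510] v=[-3.3271]
Step 9: x=[6.8574] v=[-3.2908]
Step 10: x=[6.3873] v=[-3.1342]
Step 11: x=[5.9579] v=[-2.8630]
Step 12: x=[5.5848] v=[-2.4871]
Step 13: x=[5.2818] v=[-2.0203]
Step 14: x=[5.0599] v=[-1.4796]
Step 15: x=[4.9272] v=[-0.8848]
Step 16: x=[4.8885] v=[-0.2577]
Step 17: x=[4.9453] v=[0.3789]
First v>=0 after going negative at step 17, time=2.5500

Answer: 2.5500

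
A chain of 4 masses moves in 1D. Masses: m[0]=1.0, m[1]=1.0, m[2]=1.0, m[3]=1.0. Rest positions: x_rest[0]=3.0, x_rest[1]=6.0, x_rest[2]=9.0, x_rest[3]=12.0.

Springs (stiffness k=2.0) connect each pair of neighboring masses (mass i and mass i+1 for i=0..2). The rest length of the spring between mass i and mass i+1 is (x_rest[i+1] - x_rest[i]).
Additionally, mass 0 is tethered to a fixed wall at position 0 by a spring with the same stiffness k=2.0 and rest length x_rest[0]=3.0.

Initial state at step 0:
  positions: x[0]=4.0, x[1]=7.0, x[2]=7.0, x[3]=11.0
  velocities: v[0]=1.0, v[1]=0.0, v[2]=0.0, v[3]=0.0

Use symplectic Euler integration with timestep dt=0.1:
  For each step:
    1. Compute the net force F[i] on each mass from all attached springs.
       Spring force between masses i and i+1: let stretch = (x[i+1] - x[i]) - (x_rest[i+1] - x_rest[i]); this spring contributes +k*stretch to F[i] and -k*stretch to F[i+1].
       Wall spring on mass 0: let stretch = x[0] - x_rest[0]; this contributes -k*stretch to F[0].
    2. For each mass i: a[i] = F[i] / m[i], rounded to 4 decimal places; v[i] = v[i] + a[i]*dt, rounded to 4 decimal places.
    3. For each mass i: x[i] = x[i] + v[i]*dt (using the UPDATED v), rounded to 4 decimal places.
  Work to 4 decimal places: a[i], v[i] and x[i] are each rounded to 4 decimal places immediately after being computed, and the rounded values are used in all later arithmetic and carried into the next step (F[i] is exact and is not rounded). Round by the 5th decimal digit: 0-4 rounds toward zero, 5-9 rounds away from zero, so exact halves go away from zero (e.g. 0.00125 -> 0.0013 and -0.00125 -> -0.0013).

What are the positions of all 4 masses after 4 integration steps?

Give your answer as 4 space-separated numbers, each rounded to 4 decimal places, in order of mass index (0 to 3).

Step 0: x=[4.0000 7.0000 7.0000 11.0000] v=[1.0000 0.0000 0.0000 0.0000]
Step 1: x=[4.0800 6.9400 7.0800 10.9800] v=[0.8000 -0.6000 0.8000 -0.2000]
Step 2: x=[4.1356 6.8256 7.2352 10.9420] v=[0.5560 -1.1440 1.5520 -0.3800]
Step 3: x=[4.1623 6.6656 7.4563 10.8899] v=[0.2669 -1.6001 2.2114 -0.5214]
Step 4: x=[4.1558 6.4713 7.7303 10.8291] v=[-0.0649 -1.9426 2.7400 -0.6081]

Answer: 4.1558 6.4713 7.7303 10.8291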